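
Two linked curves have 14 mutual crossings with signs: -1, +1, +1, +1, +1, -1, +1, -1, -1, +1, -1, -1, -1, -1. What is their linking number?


Step 1: Count positive crossings: 6
Step 2: Count negative crossings: 8
Step 3: Sum of signs = 6 - 8 = -2
Step 4: Linking number = sum/2 = -2/2 = -1

-1


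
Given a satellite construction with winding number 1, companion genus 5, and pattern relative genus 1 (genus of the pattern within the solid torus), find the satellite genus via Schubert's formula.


Schubert: g(satellite) = g_rel(pattern) + |winding| * g(companion),
where g_rel(pattern) is the genus of the pattern relative to the solid torus.
= 1 + 1 * 5
= 1 + 5 = 6

6


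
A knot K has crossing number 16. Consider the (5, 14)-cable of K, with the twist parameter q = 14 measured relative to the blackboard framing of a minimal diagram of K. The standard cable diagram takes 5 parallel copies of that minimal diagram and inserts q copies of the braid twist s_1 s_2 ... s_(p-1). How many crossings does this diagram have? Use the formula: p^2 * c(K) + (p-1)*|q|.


Step 1: Each of the c(K) crossings of the companion diagram becomes p*p = p^2 crossings among the p parallel strands, and each of the |q| twists s_1 s_2 ... s_(p-1) adds (p-1) crossings.
  Crossings = p^2 * c(K) + (p-1)*|q|
Step 2: = 5^2 * 16 + (5-1)*14
Step 3: = 25*16 + 4*14
Step 4: = 400 + 56 = 456

456


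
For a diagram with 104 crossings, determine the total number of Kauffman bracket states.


Each crossing contributes 2 choices (A-smoothing or B-smoothing).
Total states = 2^104 = 20282409603651670423947251286016

20282409603651670423947251286016


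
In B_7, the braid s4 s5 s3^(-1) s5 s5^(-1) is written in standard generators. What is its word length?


The word length counts the number of generators (including inverses).
Listing each generator: s4, s5, s3^(-1), s5, s5^(-1)
There are 5 generators in this braid word.

5


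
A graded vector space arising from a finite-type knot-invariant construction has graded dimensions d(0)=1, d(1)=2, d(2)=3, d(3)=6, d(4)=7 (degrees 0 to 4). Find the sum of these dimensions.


Total dimension = d(0) + d(1) + ... + d(4)
= 1 + 2 + 3 + 6 + 7
= 19

19


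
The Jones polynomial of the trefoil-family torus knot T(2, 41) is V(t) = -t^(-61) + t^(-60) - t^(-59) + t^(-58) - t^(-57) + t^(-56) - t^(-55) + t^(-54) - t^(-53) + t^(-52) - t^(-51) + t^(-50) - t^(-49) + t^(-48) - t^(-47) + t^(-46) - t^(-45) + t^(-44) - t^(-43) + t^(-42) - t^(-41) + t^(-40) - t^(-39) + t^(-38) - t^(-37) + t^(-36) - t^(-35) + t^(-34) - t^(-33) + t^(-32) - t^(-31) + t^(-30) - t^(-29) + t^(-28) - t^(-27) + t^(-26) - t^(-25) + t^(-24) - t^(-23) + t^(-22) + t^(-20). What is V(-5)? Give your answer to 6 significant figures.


Substituting t = -5 into V(t) = -t^(-61) + t^(-60) - t^(-59) + t^(-58) - t^(-57) + t^(-56) - t^(-55) + t^(-54) - t^(-53) + t^(-52) - t^(-51) + t^(-50) - t^(-49) + t^(-48) - t^(-47) + t^(-46) - t^(-45) + t^(-44) - t^(-43) + t^(-42) - t^(-41) + t^(-40) - t^(-39) + t^(-38) - t^(-37) + t^(-36) - t^(-35) + t^(-34) - t^(-33) + t^(-32) - t^(-31) + t^(-30) - t^(-29) + t^(-28) - t^(-27) + t^(-26) - t^(-25) + t^(-24) - t^(-23) + t^(-22) + t^(-20):
  (-)t^(-61) = 2.30584e-43
  (+)t^(-60) = 1.15292e-42
  (-)t^(-59) = 5.76461e-42
  (+)t^(-58) = 2.8823e-41
  (-)t^(-57) = 1.44115e-40
  (+)t^(-56) = 7.20576e-40
  (-)t^(-55) = 3.60288e-39
  (+)t^(-54) = 1.80144e-38
  (-)t^(-53) = 9.0072e-38
  (+)t^(-52) = 4.5036e-37
  (-)t^(-51) = 2.2518e-36
  (+)t^(-50) = 1.1259e-35
  (-)t^(-49) = 5.6295e-35
  (+)t^(-48) = 2.81475e-34
  (-)t^(-47) = 1.40737e-33
  (+)t^(-46) = 7.03687e-33
  (-)t^(-45) = 3.51844e-32
  (+)t^(-44) = 1.75922e-31
  (-)t^(-43) = 8.79609e-31
  (+)t^(-42) = 4.39805e-30
  (-)t^(-41) = 2.19902e-29
  (+)t^(-40) = 1.09951e-28
  (-)t^(-39) = 5.49756e-28
  (+)t^(-38) = 2.74878e-27
  (-)t^(-37) = 1.37439e-26
  (+)t^(-36) = 6.87195e-26
  (-)t^(-35) = 3.43597e-25
  (+)t^(-34) = 1.71799e-24
  (-)t^(-33) = 8.58993e-24
  (+)t^(-32) = 4.29497e-23
  (-)t^(-31) = 2.14748e-22
  (+)t^(-30) = 1.07374e-21
  (-)t^(-29) = 5.36871e-21
  (+)t^(-28) = 2.68435e-20
  (-)t^(-27) = 1.34218e-19
  (+)t^(-26) = 6.71089e-19
  (-)t^(-25) = 3.35544e-18
  (+)t^(-24) = 1.67772e-17
  (-)t^(-23) = 8.38861e-17
  (+)t^(-22) = 4.1943e-16
  (+)t^(-20) = 1.04858e-14
Sum = (2.30584e-43) + (1.15292e-42) + (5.76461e-42) + (2.8823e-41) + (1.44115e-40) + (7.20576e-40) + (3.60288e-39) + (1.80144e-38) + (9.0072e-38) + (4.5036e-37) + (2.2518e-36) + (1.1259e-35) + (5.6295e-35) + (2.81475e-34) + (1.40737e-33) + (7.03687e-33) + (3.51844e-32) + (1.75922e-31) + (8.79609e-31) + (4.39805e-30) + (2.19902e-29) + (1.09951e-28) + (5.49756e-28) + (2.74878e-27) + (1.37439e-26) + (6.87195e-26) + (3.43597e-25) + (1.71799e-24) + (8.58993e-24) + (4.29497e-23) + (2.14748e-22) + (1.07374e-21) + (5.36871e-21) + (2.68435e-20) + (1.34218e-19) + (6.71089e-19) + (3.35544e-18) + (1.67772e-17) + (8.38861e-17) + (4.1943e-16) + (1.04858e-14)
= 1.1010048e-14
Rounded to 6 significant figures: 1.101e-14

1.101e-14


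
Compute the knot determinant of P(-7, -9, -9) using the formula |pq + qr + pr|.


Step 1: Compute pq + qr + pr.
pq = (-7)*(-9) = 63
qr = (-9)*(-9) = 81
pr = (-7)*(-9) = 63
pq + qr + pr = 63 + 81 + 63 = 207
Step 2: Take absolute value.
det(P(-7,-9,-9)) = |207| = 207

207


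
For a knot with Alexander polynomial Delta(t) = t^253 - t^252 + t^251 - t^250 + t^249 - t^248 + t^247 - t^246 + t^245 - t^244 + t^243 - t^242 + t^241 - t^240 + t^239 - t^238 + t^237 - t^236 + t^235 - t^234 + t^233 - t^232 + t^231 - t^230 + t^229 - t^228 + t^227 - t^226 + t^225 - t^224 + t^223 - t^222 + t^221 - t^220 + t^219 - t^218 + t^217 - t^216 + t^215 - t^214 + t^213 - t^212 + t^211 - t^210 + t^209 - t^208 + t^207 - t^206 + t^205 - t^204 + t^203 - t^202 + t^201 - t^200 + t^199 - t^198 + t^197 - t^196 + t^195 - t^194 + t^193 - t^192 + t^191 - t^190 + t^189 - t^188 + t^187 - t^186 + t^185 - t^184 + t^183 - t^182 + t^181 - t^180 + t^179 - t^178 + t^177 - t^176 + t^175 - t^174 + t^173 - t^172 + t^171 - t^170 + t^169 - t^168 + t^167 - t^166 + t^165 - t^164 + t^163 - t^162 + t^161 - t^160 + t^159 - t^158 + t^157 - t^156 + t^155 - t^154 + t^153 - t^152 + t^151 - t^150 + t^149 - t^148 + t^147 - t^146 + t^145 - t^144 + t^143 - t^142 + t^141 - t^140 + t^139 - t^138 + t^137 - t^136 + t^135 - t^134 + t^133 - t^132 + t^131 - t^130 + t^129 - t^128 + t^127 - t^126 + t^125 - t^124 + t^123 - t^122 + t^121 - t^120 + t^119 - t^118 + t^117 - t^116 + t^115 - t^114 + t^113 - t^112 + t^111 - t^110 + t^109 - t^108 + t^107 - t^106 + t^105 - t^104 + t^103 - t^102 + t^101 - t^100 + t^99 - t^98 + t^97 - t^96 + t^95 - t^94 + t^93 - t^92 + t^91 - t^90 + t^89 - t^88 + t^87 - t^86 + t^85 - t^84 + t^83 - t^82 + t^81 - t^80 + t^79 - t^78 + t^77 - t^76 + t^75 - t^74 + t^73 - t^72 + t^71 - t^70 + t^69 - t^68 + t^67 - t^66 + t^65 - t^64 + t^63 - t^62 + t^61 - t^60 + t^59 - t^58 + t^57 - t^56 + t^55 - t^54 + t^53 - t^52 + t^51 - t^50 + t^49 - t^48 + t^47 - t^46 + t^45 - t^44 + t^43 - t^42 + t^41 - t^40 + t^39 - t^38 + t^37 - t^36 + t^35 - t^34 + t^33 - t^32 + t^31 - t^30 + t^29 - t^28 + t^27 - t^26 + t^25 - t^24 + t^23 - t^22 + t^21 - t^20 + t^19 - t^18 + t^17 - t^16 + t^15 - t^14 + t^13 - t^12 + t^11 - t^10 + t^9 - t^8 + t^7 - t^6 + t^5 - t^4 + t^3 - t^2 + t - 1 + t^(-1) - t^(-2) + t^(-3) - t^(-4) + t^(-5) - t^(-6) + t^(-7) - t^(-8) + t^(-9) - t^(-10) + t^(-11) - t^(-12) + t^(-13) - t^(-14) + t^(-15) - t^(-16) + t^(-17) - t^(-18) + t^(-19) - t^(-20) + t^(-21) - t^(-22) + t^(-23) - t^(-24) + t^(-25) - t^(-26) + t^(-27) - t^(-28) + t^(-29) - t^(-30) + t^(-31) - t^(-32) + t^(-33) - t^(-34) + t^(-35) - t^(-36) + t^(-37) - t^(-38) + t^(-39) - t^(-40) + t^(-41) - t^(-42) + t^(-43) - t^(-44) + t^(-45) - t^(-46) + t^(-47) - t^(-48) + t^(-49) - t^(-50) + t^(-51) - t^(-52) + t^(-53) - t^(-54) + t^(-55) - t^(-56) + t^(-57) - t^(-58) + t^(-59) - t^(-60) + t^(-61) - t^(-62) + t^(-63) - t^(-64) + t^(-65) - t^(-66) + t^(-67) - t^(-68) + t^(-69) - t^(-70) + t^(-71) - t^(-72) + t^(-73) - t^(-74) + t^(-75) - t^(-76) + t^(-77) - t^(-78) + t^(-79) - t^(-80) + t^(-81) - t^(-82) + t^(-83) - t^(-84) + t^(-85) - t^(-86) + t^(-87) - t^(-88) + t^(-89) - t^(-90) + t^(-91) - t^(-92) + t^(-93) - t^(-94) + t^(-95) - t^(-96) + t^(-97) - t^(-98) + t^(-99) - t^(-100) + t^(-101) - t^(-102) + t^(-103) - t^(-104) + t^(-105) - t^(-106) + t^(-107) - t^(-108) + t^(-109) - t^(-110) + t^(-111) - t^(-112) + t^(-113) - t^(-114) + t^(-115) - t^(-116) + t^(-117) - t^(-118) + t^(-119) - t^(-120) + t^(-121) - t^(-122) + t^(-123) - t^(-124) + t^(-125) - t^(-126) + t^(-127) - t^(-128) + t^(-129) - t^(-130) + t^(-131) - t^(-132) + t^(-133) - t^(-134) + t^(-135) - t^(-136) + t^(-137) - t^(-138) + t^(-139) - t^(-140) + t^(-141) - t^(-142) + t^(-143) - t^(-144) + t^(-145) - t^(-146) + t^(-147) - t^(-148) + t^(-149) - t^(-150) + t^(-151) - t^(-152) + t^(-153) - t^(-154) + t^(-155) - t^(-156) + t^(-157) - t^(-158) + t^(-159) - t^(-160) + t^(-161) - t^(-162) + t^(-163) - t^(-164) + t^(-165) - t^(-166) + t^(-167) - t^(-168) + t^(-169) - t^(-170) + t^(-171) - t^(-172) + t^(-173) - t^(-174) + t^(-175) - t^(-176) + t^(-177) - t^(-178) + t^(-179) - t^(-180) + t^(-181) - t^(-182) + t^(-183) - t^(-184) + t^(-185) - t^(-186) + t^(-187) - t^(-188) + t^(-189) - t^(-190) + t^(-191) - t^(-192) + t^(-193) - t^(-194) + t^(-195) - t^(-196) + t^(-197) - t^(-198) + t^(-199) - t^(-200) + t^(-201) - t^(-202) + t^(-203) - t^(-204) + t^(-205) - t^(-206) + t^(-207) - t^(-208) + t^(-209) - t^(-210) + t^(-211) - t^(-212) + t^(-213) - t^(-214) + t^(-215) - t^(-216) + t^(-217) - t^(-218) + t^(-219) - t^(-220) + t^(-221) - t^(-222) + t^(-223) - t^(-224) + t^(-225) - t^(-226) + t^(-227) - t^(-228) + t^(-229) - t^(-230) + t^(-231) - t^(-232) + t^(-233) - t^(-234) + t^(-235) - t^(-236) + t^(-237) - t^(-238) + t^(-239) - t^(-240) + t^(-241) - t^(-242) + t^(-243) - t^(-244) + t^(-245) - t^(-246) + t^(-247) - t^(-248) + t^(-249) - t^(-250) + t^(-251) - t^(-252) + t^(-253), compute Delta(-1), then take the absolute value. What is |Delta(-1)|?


Step 1: The polynomial has 507 terms with alternating signs, exponents from 253 down to -253.
Step 2: Substitute t = -1. The i-th term has coefficient (-1)^i and exponent (m-i),
  so its value is (-1)^i * (-1)^(m-i) = (-1)^m = -1 for every i.
Step 3: All 507 terms equal -1, so Delta(-1) = 507 * (-1) = -507
Step 4: |Delta(-1)| = 507

507


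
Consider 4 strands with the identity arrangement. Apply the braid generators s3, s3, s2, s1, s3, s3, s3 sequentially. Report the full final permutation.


Starting with identity [1, 2, 3, 4].
Apply generators in sequence:
  After s3: [1, 2, 4, 3]
  After s3: [1, 2, 3, 4]
  After s2: [1, 3, 2, 4]
  After s1: [3, 1, 2, 4]
  After s3: [3, 1, 4, 2]
  After s3: [3, 1, 2, 4]
  After s3: [3, 1, 4, 2]
Final permutation: [3, 1, 4, 2]

[3, 1, 4, 2]


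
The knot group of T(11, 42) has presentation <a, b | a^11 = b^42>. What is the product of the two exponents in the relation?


The relation is a^11 = b^42.
Product of exponents = 11 * 42
= 462

462


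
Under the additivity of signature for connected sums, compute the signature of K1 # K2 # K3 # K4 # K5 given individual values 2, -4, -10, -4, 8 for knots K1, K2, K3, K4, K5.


The signature is additive under connected sum.
signature(K1 # K2 # K3 # K4 # K5) = (2) + (-4) + (-10) + (-4) + (8)
= -8

-8


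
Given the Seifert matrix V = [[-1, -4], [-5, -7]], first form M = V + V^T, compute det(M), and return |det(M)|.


Step 1: Form V + V^T where V = [[-1, -4], [-5, -7]]
  V^T = [[-1, -5], [-4, -7]]
  V + V^T = [[-2, -9], [-9, -14]]
Step 2: det(V + V^T) = (-2)*(-14) - (-9)*(-9)
  = 28 - 81 = -53
Step 3: Knot determinant = |det(V + V^T)| = |-53| = 53

53


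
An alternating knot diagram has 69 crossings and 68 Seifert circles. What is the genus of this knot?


For alternating knots, g = (c - s + 1)/2.
= (69 - 68 + 1)/2
= 2/2 = 1

1


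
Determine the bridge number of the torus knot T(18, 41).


The bridge number of T(p,q) is min(p,q).
min(18, 41) = 18

18


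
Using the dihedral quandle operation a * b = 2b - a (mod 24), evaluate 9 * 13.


9 * 13 = 2*13 - 9 mod 24
= 26 - 9 mod 24
= 17 mod 24 = 17

17


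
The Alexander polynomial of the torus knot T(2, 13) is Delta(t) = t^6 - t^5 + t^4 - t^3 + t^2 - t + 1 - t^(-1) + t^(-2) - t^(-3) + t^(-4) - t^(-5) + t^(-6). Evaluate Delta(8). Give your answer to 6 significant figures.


Substituting t = 8 into Delta(t) = t^6 - t^5 + t^4 - t^3 + t^2 - t + 1 - t^(-1) + t^(-2) - t^(-3) + t^(-4) - t^(-5) + t^(-6):
Term values: (262144) + (-32768) + (4096) + (-512) + (64) + (-8) + (1) + (-0.125) + (0.015625) + (-0.00195312) + (0.000244141) + (-3.05176e-05) + (3.8147e-06)
Sum = 233016.8889
Rounded to 6 significant figures: 233017

233017


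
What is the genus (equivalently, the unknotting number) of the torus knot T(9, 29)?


For a torus knot T(p,q), both the unknotting number and genus equal (p-1)(q-1)/2.
= (9-1)(29-1)/2
= 8*28/2
= 224/2 = 112

112


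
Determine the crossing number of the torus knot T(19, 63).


For a torus knot T(p, q) with gcd(p,q)=1,
the crossing number is min(p*(q-1), q*(p-1)).
p*(q-1) = 19*62 = 1178
q*(p-1) = 63*18 = 1134
min(1178, 1134) = 1134

1134


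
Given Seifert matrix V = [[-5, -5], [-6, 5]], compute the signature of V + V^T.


Step 1: V + V^T = [[-10, -11], [-11, 10]]
Step 2: trace = 0, det = -221
Step 3: Discriminant = 0^2 - 4*(-221) = 884
Step 4: Eigenvalues: 14.8661, -14.8661
Step 5: Signature = (# positive eigenvalues) - (# negative eigenvalues) = 0

0


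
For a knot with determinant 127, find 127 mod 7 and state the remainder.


Step 1: A knot is p-colorable if and only if p divides its determinant.
Step 2: Compute 127 mod 7.
127 = 18 * 7 + 1
Step 3: 127 mod 7 = 1
Step 4: The knot is 7-colorable: no

1


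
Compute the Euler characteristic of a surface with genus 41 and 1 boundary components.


chi = 2 - 2g - b
= 2 - 2*41 - 1
= 2 - 82 - 1 = -81

-81


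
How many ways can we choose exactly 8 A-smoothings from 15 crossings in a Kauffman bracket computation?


We choose which 8 of 15 crossings get A-smoothings.
C(15, 8) = 15! / (8! * 7!)
= 6435

6435


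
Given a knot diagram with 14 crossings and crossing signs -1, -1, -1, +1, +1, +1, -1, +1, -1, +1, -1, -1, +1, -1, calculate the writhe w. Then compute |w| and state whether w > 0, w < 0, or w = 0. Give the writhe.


Step 1: Count positive crossings (+1).
Positive crossings: 6
Step 2: Count negative crossings (-1).
Negative crossings: 8
Step 3: Writhe = (positive) - (negative)
w = 6 - 8 = -2
Step 4: |w| = 2, and w is negative

-2


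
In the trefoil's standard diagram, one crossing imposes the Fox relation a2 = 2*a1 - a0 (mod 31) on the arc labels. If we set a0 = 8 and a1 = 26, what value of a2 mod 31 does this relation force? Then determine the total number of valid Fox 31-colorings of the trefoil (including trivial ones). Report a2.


Step 1: Apply the given crossing relation 2*a1 - a0 - a2 = 0 (mod 31).
  a2 = 2*a1 - a0 mod 31
  a2 = 2*26 - 8 mod 31
  a2 = 52 - 8 mod 31
  a2 = 44 mod 31 = 13
Step 2: The trefoil has determinant 3.
  Number of Fox p-colorings (p prime) is p^2 if p = 3, else p.
  Since 31 does not divide 3, only trivial (constant) colorings exist.
  (So the trial a0 = 8, a1 = 26 with a0 != a1 does NOT extend to a valid coloring of the whole trefoil: the other two crossing relations require 3*(a1 - a0) = 0 (mod 31), which fails.)
  Total colorings = 31
Step 3: a2 = 13, total Fox 31-colorings = 31

13


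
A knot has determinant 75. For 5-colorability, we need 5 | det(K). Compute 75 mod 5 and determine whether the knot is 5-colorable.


Step 1: A knot is p-colorable if and only if p divides its determinant.
Step 2: Compute 75 mod 5.
75 = 15 * 5 + 0
Step 3: 75 mod 5 = 0
Step 4: The knot is 5-colorable: yes

0


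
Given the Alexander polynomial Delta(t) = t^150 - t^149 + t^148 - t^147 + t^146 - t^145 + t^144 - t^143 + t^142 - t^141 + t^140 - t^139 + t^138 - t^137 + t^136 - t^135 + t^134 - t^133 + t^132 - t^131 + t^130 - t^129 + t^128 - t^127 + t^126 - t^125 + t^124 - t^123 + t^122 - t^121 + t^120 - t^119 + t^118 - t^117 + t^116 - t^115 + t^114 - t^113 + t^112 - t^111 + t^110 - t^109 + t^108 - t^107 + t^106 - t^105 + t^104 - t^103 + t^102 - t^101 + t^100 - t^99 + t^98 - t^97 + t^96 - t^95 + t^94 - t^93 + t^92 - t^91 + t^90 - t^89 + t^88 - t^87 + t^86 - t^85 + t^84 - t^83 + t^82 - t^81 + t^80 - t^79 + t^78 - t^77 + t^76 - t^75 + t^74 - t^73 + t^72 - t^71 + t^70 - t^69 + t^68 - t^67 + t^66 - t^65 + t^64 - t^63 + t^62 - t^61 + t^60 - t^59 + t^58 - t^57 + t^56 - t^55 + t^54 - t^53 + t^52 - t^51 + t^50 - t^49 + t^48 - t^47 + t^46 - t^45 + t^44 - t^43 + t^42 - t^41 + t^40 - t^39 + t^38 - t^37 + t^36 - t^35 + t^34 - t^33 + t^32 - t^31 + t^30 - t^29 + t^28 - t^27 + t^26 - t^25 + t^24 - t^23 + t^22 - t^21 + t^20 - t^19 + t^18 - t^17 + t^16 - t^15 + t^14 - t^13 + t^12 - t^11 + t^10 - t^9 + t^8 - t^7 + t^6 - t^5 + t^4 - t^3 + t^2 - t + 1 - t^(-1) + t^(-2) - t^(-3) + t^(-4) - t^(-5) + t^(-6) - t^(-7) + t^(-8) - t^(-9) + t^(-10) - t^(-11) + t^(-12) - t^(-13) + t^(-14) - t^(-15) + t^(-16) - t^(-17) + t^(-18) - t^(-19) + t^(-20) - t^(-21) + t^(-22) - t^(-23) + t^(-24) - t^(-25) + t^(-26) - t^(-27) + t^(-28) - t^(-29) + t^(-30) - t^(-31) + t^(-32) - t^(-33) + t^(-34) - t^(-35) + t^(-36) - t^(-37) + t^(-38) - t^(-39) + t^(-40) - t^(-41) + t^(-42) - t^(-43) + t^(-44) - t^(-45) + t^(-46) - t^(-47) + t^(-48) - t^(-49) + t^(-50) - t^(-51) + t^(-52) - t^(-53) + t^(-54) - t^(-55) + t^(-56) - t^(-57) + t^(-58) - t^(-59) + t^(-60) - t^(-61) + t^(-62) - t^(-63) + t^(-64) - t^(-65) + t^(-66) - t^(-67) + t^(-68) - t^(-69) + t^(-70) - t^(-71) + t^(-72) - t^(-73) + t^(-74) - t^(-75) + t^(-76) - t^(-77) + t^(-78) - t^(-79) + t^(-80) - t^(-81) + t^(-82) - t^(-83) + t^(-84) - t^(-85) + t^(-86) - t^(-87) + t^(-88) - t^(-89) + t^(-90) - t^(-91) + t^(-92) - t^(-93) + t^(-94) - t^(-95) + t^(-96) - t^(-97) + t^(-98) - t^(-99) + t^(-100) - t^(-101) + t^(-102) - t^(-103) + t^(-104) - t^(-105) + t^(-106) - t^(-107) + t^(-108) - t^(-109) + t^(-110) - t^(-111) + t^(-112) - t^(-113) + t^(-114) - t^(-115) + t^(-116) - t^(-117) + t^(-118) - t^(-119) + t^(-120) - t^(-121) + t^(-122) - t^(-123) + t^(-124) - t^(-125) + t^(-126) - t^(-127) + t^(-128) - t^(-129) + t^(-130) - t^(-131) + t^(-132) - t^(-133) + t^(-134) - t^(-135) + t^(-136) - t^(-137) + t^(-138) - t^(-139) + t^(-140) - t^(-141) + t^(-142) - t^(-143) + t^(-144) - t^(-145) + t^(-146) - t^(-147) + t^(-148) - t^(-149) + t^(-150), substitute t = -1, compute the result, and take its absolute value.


Step 1: The polynomial has 301 terms with alternating signs, exponents from 150 down to -150.
Step 2: Substitute t = -1. The i-th term has coefficient (-1)^i and exponent (m-i),
  so its value is (-1)^i * (-1)^(m-i) = (-1)^m = 1 for every i.
Step 3: All 301 terms equal 1, so Delta(-1) = 301 * (1) = 301
Step 4: |Delta(-1)| = 301

301


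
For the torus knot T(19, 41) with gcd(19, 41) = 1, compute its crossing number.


For a torus knot T(p, q) with gcd(p,q)=1,
the crossing number is min(p*(q-1), q*(p-1)).
p*(q-1) = 19*40 = 760
q*(p-1) = 41*18 = 738
min(760, 738) = 738

738


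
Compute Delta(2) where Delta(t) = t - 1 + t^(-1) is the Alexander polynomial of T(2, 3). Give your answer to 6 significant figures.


Substituting t = 2 into Delta(t) = t - 1 + t^(-1):
Term values: (2) + (-1) + (0.5)
Sum = 1.5
Rounded to 6 significant figures: 1.5

1.5


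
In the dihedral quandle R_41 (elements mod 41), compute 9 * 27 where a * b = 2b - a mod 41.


9 * 27 = 2*27 - 9 mod 41
= 54 - 9 mod 41
= 45 mod 41 = 4

4


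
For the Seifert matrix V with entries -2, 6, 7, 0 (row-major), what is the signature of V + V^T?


Step 1: V + V^T = [[-4, 13], [13, 0]]
Step 2: trace = -4, det = -169
Step 3: Discriminant = (-4)^2 - 4*(-169) = 692
Step 4: Eigenvalues: 11.1529, -15.1529
Step 5: Signature = (# positive eigenvalues) - (# negative eigenvalues) = 0

0


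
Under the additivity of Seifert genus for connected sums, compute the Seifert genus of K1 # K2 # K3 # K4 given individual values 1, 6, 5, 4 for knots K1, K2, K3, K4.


The Seifert genus is additive under connected sum.
Seifert genus(K1 # K2 # K3 # K4) = (1) + (6) + (5) + (4)
= 16

16


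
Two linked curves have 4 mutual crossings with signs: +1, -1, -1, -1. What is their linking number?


Step 1: Count positive crossings: 1
Step 2: Count negative crossings: 3
Step 3: Sum of signs = 1 - 3 = -2
Step 4: Linking number = sum/2 = -2/2 = -1

-1


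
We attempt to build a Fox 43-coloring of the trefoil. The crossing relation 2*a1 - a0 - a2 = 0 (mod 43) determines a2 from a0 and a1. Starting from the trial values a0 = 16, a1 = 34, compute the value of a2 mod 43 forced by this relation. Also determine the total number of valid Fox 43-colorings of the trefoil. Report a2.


Step 1: Apply the given crossing relation 2*a1 - a0 - a2 = 0 (mod 43).
  a2 = 2*a1 - a0 mod 43
  a2 = 2*34 - 16 mod 43
  a2 = 68 - 16 mod 43
  a2 = 52 mod 43 = 9
Step 2: The trefoil has determinant 3.
  Number of Fox p-colorings (p prime) is p^2 if p = 3, else p.
  Since 43 does not divide 3, only trivial (constant) colorings exist.
  (So the trial a0 = 16, a1 = 34 with a0 != a1 does NOT extend to a valid coloring of the whole trefoil: the other two crossing relations require 3*(a1 - a0) = 0 (mod 43), which fails.)
  Total colorings = 43
Step 3: a2 = 9, total Fox 43-colorings = 43

9


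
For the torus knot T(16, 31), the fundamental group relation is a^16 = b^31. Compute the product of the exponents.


The relation is a^16 = b^31.
Product of exponents = 16 * 31
= 496

496


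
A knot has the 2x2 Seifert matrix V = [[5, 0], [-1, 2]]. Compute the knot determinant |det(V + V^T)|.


Step 1: Form V + V^T where V = [[5, 0], [-1, 2]]
  V^T = [[5, -1], [0, 2]]
  V + V^T = [[10, -1], [-1, 4]]
Step 2: det(V + V^T) = 10*4 - (-1)*(-1)
  = 40 - 1 = 39
Step 3: Knot determinant = |det(V + V^T)| = |39| = 39

39


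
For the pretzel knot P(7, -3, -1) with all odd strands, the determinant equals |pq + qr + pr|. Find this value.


Step 1: Compute pq + qr + pr.
pq = 7*(-3) = -21
qr = (-3)*(-1) = 3
pr = 7*(-1) = -7
pq + qr + pr = -21 + 3 + (-7) = -25
Step 2: Take absolute value.
det(P(7,-3,-1)) = |-25| = 25

25


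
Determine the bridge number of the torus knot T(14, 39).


The bridge number of T(p,q) is min(p,q).
min(14, 39) = 14

14


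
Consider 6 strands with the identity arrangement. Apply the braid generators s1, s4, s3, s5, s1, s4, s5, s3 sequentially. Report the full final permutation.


Starting with identity [1, 2, 3, 4, 5, 6].
Apply generators in sequence:
  After s1: [2, 1, 3, 4, 5, 6]
  After s4: [2, 1, 3, 5, 4, 6]
  After s3: [2, 1, 5, 3, 4, 6]
  After s5: [2, 1, 5, 3, 6, 4]
  After s1: [1, 2, 5, 3, 6, 4]
  After s4: [1, 2, 5, 6, 3, 4]
  After s5: [1, 2, 5, 6, 4, 3]
  After s3: [1, 2, 6, 5, 4, 3]
Final permutation: [1, 2, 6, 5, 4, 3]

[1, 2, 6, 5, 4, 3]


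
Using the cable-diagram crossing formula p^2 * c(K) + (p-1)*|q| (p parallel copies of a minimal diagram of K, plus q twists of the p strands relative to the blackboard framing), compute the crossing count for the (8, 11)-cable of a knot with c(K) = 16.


Step 1: Each of the c(K) crossings of the companion diagram becomes p*p = p^2 crossings among the p parallel strands, and each of the |q| twists s_1 s_2 ... s_(p-1) adds (p-1) crossings.
  Crossings = p^2 * c(K) + (p-1)*|q|
Step 2: = 8^2 * 16 + (8-1)*11
Step 3: = 64*16 + 7*11
Step 4: = 1024 + 77 = 1101

1101


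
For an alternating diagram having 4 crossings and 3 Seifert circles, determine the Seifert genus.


For alternating knots, g = (c - s + 1)/2.
= (4 - 3 + 1)/2
= 2/2 = 1

1


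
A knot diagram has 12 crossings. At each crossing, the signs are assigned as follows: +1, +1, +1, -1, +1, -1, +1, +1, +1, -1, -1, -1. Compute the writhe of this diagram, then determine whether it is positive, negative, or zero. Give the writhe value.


Step 1: Count positive crossings (+1).
Positive crossings: 7
Step 2: Count negative crossings (-1).
Negative crossings: 5
Step 3: Writhe = (positive) - (negative)
w = 7 - 5 = 2
Step 4: |w| = 2, and w is positive

2


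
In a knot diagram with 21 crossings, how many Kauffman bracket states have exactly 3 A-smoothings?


We choose which 3 of 21 crossings get A-smoothings.
C(21, 3) = 21! / (3! * 18!)
= 1330

1330


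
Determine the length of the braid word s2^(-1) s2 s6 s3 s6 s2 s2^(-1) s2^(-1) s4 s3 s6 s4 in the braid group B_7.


The word length counts the number of generators (including inverses).
Listing each generator: s2^(-1), s2, s6, s3, s6, s2, s2^(-1), s2^(-1), s4, s3, s6, s4
There are 12 generators in this braid word.

12


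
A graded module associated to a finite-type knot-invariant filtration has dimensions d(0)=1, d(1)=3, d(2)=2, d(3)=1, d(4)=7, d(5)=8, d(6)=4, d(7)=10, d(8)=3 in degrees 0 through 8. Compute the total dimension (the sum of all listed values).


Total dimension = d(0) + d(1) + ... + d(8)
= 1 + 3 + 2 + 1 + 7 + 8 + 4 + 10 + 3
= 39

39


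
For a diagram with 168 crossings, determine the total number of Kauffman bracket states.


Each crossing contributes 2 choices (A-smoothing or B-smoothing).
Total states = 2^168 = 374144419156711147060143317175368453031918731001856

374144419156711147060143317175368453031918731001856


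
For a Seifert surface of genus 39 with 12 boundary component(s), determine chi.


chi = 2 - 2g - b
= 2 - 2*39 - 12
= 2 - 78 - 12 = -88

-88


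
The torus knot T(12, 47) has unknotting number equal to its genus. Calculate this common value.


For a torus knot T(p,q), both the unknotting number and genus equal (p-1)(q-1)/2.
= (12-1)(47-1)/2
= 11*46/2
= 506/2 = 253

253


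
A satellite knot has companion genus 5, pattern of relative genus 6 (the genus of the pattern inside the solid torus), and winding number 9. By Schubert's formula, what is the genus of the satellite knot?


Schubert: g(satellite) = g_rel(pattern) + |winding| * g(companion),
where g_rel(pattern) is the genus of the pattern relative to the solid torus.
= 6 + 9 * 5
= 6 + 45 = 51

51


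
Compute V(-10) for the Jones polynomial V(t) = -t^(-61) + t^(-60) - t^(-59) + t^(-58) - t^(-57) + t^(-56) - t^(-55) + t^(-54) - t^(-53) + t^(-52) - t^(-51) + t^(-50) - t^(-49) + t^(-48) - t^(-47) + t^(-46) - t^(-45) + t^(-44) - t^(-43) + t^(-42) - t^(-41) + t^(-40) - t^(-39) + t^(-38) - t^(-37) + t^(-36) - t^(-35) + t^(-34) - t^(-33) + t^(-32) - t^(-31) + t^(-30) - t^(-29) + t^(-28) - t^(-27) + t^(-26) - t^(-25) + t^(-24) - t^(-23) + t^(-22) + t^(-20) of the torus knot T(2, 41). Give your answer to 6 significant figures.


Substituting t = -10 into V(t) = -t^(-61) + t^(-60) - t^(-59) + t^(-58) - t^(-57) + t^(-56) - t^(-55) + t^(-54) - t^(-53) + t^(-52) - t^(-51) + t^(-50) - t^(-49) + t^(-48) - t^(-47) + t^(-46) - t^(-45) + t^(-44) - t^(-43) + t^(-42) - t^(-41) + t^(-40) - t^(-39) + t^(-38) - t^(-37) + t^(-36) - t^(-35) + t^(-34) - t^(-33) + t^(-32) - t^(-31) + t^(-30) - t^(-29) + t^(-28) - t^(-27) + t^(-26) - t^(-25) + t^(-24) - t^(-23) + t^(-22) + t^(-20):
  (-)t^(-61) = 1e-61
  (+)t^(-60) = 1e-60
  (-)t^(-59) = 1e-59
  (+)t^(-58) = 1e-58
  (-)t^(-57) = 1e-57
  (+)t^(-56) = 1e-56
  (-)t^(-55) = 1e-55
  (+)t^(-54) = 1e-54
  (-)t^(-53) = 1e-53
  (+)t^(-52) = 1e-52
  (-)t^(-51) = 1e-51
  (+)t^(-50) = 1e-50
  (-)t^(-49) = 1e-49
  (+)t^(-48) = 1e-48
  (-)t^(-47) = 1e-47
  (+)t^(-46) = 1e-46
  (-)t^(-45) = 1e-45
  (+)t^(-44) = 1e-44
  (-)t^(-43) = 1e-43
  (+)t^(-42) = 1e-42
  (-)t^(-41) = 1e-41
  (+)t^(-40) = 1e-40
  (-)t^(-39) = 1e-39
  (+)t^(-38) = 1e-38
  (-)t^(-37) = 1e-37
  (+)t^(-36) = 1e-36
  (-)t^(-35) = 1e-35
  (+)t^(-34) = 1e-34
  (-)t^(-33) = 1e-33
  (+)t^(-32) = 1e-32
  (-)t^(-31) = 1e-31
  (+)t^(-30) = 1e-30
  (-)t^(-29) = 1e-29
  (+)t^(-28) = 1e-28
  (-)t^(-27) = 1e-27
  (+)t^(-26) = 1e-26
  (-)t^(-25) = 1e-25
  (+)t^(-24) = 1e-24
  (-)t^(-23) = 1e-23
  (+)t^(-22) = 1e-22
  (+)t^(-20) = 1e-20
Sum = (1e-61) + (1e-60) + (1e-59) + (1e-58) + (1e-57) + (1e-56) + (1e-55) + (1e-54) + (1e-53) + (1e-52) + (1e-51) + (1e-50) + (1e-49) + (1e-48) + (1e-47) + (1e-46) + (1e-45) + (1e-44) + (1e-43) + (1e-42) + (1e-41) + (1e-40) + (1e-39) + (1e-38) + (1e-37) + (1e-36) + (1e-35) + (1e-34) + (1e-33) + (1e-32) + (1e-31) + (1e-30) + (1e-29) + (1e-28) + (1e-27) + (1e-26) + (1e-25) + (1e-24) + (1e-23) + (1e-22) + (1e-20)
= 1.011111111e-20
Rounded to 6 significant figures: 1.01111e-20

1.01111e-20


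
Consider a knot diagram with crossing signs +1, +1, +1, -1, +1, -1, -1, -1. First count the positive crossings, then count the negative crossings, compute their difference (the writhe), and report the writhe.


Step 1: Count positive crossings (+1).
Positive crossings: 4
Step 2: Count negative crossings (-1).
Negative crossings: 4
Step 3: Writhe = (positive) - (negative)
w = 4 - 4 = 0
Step 4: |w| = 0, and w is zero

0


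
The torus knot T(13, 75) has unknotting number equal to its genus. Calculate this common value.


For a torus knot T(p,q), both the unknotting number and genus equal (p-1)(q-1)/2.
= (13-1)(75-1)/2
= 12*74/2
= 888/2 = 444

444


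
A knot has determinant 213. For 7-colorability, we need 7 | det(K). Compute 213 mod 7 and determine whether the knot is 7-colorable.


Step 1: A knot is p-colorable if and only if p divides its determinant.
Step 2: Compute 213 mod 7.
213 = 30 * 7 + 3
Step 3: 213 mod 7 = 3
Step 4: The knot is 7-colorable: no

3


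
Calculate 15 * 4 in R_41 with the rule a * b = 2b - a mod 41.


15 * 4 = 2*4 - 15 mod 41
= 8 - 15 mod 41
= -7 mod 41 = 34

34


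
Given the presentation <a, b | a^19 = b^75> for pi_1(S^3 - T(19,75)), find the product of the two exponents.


The relation is a^19 = b^75.
Product of exponents = 19 * 75
= 1425

1425


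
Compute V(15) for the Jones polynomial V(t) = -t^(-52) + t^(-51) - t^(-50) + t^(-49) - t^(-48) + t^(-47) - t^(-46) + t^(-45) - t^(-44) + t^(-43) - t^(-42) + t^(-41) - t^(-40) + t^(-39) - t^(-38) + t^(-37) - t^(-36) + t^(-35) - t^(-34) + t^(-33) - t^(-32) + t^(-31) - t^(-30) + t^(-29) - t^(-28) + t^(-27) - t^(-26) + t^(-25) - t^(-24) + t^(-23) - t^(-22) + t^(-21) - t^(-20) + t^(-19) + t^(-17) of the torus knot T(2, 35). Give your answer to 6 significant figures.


Substituting t = 15 into V(t) = -t^(-52) + t^(-51) - t^(-50) + t^(-49) - t^(-48) + t^(-47) - t^(-46) + t^(-45) - t^(-44) + t^(-43) - t^(-42) + t^(-41) - t^(-40) + t^(-39) - t^(-38) + t^(-37) - t^(-36) + t^(-35) - t^(-34) + t^(-33) - t^(-32) + t^(-31) - t^(-30) + t^(-29) - t^(-28) + t^(-27) - t^(-26) + t^(-25) - t^(-24) + t^(-23) - t^(-22) + t^(-21) - t^(-20) + t^(-19) + t^(-17):
  (-)t^(-52) = -6.97035e-62
  (+)t^(-51) = 1.04555e-60
  (-)t^(-50) = -1.56833e-59
  (+)t^(-49) = 2.35249e-58
  (-)t^(-48) = -3.52874e-57
  (+)t^(-47) = 5.29311e-56
  (-)t^(-46) = -7.93966e-55
  (+)t^(-45) = 1.19095e-53
  (-)t^(-44) = -1.78642e-52
  (+)t^(-43) = 2.67964e-51
  (-)t^(-42) = -4.01945e-50
  (+)t^(-41) = 6.02918e-49
  (-)t^(-40) = -9.04377e-48
  (+)t^(-39) = 1.35657e-46
  (-)t^(-38) = -2.03485e-45
  (+)t^(-37) = 3.05227e-44
  (-)t^(-36) = -4.57841e-43
  (+)t^(-35) = 6.86761e-42
  (-)t^(-34) = -1.03014e-40
  (+)t^(-33) = 1.54521e-39
  (-)t^(-32) = -2.31782e-38
  (+)t^(-31) = 3.47673e-37
  (-)t^(-30) = -5.2151e-36
  (+)t^(-29) = 7.82264e-35
  (-)t^(-28) = -1.1734e-33
  (+)t^(-27) = 1.76009e-32
  (-)t^(-26) = -2.64014e-31
  (+)t^(-25) = 3.96021e-30
  (-)t^(-24) = -5.94032e-29
  (+)t^(-23) = 8.91048e-28
  (-)t^(-22) = -1.33657e-26
  (+)t^(-21) = 2.00486e-25
  (-)t^(-20) = -3.00729e-24
  (+)t^(-19) = 4.51093e-23
  (+)t^(-17) = 1.01496e-20
Sum = (-6.97035e-62) + (1.04555e-60) + (-1.56833e-59) + (2.35249e-58) + (-3.52874e-57) + (5.29311e-56) + (-7.93966e-55) + (1.19095e-53) + (-1.78642e-52) + (2.67964e-51) + (-4.01945e-50) + (6.02918e-49) + (-9.04377e-48) + (1.35657e-46) + (-2.03485e-45) + (3.05227e-44) + (-4.57841e-43) + (6.86761e-42) + (-1.03014e-40) + (1.54521e-39) + (-2.31782e-38) + (3.47673e-37) + (-5.2151e-36) + (7.82264e-35) + (-1.1734e-33) + (1.76009e-32) + (-2.64014e-31) + (3.96021e-30) + (-5.94032e-29) + (8.91048e-28) + (-1.33657e-26) + (2.00486e-25) + (-3.00729e-24) + (4.51093e-23) + (1.01496e-20)
= 1.019188224e-20
Rounded to 6 significant figures: 1.01919e-20

1.01919e-20


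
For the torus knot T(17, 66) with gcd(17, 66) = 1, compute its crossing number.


For a torus knot T(p, q) with gcd(p,q)=1,
the crossing number is min(p*(q-1), q*(p-1)).
p*(q-1) = 17*65 = 1105
q*(p-1) = 66*16 = 1056
min(1105, 1056) = 1056

1056


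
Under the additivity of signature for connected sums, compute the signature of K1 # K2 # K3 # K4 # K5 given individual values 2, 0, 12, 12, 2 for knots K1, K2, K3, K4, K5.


The signature is additive under connected sum.
signature(K1 # K2 # K3 # K4 # K5) = (2) + (0) + (12) + (12) + (2)
= 28

28


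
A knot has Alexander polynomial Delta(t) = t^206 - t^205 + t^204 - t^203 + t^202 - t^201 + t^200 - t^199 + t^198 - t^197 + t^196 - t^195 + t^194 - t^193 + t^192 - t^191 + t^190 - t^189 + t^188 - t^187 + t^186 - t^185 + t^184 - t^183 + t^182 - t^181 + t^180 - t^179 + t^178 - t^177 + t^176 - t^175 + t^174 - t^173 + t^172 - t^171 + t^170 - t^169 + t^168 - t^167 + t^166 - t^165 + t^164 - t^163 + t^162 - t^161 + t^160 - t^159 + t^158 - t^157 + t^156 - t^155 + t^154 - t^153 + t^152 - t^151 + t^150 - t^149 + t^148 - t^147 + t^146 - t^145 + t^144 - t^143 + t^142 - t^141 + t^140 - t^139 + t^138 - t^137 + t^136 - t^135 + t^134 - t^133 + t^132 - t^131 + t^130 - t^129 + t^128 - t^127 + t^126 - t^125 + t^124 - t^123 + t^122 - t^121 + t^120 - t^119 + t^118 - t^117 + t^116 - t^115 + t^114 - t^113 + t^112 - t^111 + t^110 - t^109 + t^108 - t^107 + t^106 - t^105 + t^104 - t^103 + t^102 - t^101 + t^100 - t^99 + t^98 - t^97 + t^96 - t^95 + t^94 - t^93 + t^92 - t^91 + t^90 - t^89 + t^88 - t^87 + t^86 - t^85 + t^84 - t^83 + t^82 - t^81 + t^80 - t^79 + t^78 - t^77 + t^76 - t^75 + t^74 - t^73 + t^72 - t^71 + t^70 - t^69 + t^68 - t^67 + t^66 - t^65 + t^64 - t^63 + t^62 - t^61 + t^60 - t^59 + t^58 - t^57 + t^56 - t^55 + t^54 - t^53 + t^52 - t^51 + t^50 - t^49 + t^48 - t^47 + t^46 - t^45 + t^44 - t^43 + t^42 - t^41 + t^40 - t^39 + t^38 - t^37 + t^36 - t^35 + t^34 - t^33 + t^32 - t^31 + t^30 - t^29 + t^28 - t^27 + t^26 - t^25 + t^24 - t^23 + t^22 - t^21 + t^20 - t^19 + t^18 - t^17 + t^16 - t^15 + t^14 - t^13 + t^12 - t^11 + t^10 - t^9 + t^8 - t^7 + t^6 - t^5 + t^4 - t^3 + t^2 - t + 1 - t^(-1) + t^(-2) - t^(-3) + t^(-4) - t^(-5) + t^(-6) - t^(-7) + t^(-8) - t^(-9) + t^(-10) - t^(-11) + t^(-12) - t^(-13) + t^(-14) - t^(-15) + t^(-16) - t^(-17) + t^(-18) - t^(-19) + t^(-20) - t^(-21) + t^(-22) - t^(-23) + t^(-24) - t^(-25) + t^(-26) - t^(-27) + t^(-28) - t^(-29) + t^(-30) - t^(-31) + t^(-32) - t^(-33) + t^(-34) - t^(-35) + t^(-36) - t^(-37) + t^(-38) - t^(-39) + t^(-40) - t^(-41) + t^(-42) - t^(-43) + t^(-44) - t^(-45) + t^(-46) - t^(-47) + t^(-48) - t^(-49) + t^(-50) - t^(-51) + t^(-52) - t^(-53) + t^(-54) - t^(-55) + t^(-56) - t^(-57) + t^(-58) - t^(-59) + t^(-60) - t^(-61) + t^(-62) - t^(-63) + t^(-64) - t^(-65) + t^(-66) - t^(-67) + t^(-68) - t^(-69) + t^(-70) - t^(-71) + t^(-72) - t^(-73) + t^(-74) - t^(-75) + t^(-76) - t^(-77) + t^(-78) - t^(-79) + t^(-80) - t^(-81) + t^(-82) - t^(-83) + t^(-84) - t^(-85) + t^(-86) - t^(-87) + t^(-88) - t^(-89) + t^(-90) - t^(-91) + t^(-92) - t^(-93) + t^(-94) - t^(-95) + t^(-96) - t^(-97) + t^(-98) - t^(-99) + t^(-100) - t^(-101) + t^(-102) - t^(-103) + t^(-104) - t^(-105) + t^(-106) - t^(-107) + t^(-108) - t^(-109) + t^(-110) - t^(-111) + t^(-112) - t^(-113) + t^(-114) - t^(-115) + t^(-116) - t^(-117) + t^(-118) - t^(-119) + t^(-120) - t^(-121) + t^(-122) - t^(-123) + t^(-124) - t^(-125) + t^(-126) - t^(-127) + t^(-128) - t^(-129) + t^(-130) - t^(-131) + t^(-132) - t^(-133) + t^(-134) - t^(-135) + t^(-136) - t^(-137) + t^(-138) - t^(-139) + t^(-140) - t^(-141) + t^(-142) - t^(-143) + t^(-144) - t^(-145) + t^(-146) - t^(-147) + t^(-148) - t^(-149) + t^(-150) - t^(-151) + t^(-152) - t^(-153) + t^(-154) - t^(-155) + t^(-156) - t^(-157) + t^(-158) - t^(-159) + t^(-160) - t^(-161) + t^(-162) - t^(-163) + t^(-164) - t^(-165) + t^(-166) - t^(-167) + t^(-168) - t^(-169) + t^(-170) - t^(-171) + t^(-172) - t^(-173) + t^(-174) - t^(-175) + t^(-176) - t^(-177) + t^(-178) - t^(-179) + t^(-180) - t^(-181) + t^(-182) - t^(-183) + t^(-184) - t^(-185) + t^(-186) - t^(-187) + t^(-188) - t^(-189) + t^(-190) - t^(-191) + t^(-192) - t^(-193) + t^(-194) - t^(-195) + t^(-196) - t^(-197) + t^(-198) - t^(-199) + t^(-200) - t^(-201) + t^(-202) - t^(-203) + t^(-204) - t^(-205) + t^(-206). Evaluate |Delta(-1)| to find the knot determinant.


Step 1: The polynomial has 413 terms with alternating signs, exponents from 206 down to -206.
Step 2: Substitute t = -1. The i-th term has coefficient (-1)^i and exponent (m-i),
  so its value is (-1)^i * (-1)^(m-i) = (-1)^m = 1 for every i.
Step 3: All 413 terms equal 1, so Delta(-1) = 413 * (1) = 413
Step 4: |Delta(-1)| = 413

413


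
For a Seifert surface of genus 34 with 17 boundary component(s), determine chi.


chi = 2 - 2g - b
= 2 - 2*34 - 17
= 2 - 68 - 17 = -83

-83


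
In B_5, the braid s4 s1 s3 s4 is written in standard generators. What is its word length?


The word length counts the number of generators (including inverses).
Listing each generator: s4, s1, s3, s4
There are 4 generators in this braid word.

4


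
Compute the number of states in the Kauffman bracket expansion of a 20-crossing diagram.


Each crossing contributes 2 choices (A-smoothing or B-smoothing).
Total states = 2^20 = 1048576

1048576


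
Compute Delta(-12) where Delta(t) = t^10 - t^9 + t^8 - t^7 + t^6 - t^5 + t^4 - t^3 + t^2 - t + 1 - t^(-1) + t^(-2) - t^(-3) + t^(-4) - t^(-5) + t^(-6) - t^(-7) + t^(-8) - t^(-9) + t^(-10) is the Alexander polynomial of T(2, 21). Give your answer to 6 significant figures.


Substituting t = -12 into Delta(t) = t^10 - t^9 + t^8 - t^7 + t^6 - t^5 + t^4 - t^3 + t^2 - t + 1 - t^(-1) + t^(-2) - t^(-3) + t^(-4) - t^(-5) + t^(-6) - t^(-7) + t^(-8) - t^(-9) + t^(-10):
Term values: (61917364224) + (5159780352) + (429981696) + (35831808) + (2985984) + (248832) + (20736) + (1728) + (144) + (12) + (1) + (0.0833333) + (0.00694444) + (0.000578704) + (4.82253e-05) + (4.01878e-06) + (3.34898e-07) + (2.79082e-08) + (2.32568e-09) + (1.93807e-10) + (1.61506e-11)
Sum = 6.754621552e+10
Rounded to 6 significant figures: 6.75462e+10

6.75462e+10


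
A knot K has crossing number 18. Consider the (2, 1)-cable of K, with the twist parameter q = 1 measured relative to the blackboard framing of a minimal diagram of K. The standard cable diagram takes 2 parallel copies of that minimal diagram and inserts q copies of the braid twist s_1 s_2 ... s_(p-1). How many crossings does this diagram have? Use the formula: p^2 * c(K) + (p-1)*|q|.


Step 1: Each of the c(K) crossings of the companion diagram becomes p*p = p^2 crossings among the p parallel strands, and each of the |q| twists s_1 s_2 ... s_(p-1) adds (p-1) crossings.
  Crossings = p^2 * c(K) + (p-1)*|q|
Step 2: = 2^2 * 18 + (2-1)*1
Step 3: = 4*18 + 1*1
Step 4: = 72 + 1 = 73

73


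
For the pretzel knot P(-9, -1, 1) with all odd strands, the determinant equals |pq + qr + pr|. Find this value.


Step 1: Compute pq + qr + pr.
pq = (-9)*(-1) = 9
qr = (-1)*1 = -1
pr = (-9)*1 = -9
pq + qr + pr = 9 + (-1) + (-9) = -1
Step 2: Take absolute value.
det(P(-9,-1,1)) = |-1| = 1

1


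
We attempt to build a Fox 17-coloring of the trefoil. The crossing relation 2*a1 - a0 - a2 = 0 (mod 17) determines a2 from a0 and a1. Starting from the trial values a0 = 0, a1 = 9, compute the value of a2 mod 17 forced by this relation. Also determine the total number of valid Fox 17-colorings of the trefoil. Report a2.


Step 1: Apply the given crossing relation 2*a1 - a0 - a2 = 0 (mod 17).
  a2 = 2*a1 - a0 mod 17
  a2 = 2*9 - 0 mod 17
  a2 = 18 - 0 mod 17
  a2 = 18 mod 17 = 1
Step 2: The trefoil has determinant 3.
  Number of Fox p-colorings (p prime) is p^2 if p = 3, else p.
  Since 17 does not divide 3, only trivial (constant) colorings exist.
  (So the trial a0 = 0, a1 = 9 with a0 != a1 does NOT extend to a valid coloring of the whole trefoil: the other two crossing relations require 3*(a1 - a0) = 0 (mod 17), which fails.)
  Total colorings = 17
Step 3: a2 = 1, total Fox 17-colorings = 17

1


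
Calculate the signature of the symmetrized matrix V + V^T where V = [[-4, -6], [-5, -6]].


Step 1: V + V^T = [[-8, -11], [-11, -12]]
Step 2: trace = -20, det = -25
Step 3: Discriminant = (-20)^2 - 4*(-25) = 500
Step 4: Eigenvalues: 1.18034, -21.1803
Step 5: Signature = (# positive eigenvalues) - (# negative eigenvalues) = 0

0
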